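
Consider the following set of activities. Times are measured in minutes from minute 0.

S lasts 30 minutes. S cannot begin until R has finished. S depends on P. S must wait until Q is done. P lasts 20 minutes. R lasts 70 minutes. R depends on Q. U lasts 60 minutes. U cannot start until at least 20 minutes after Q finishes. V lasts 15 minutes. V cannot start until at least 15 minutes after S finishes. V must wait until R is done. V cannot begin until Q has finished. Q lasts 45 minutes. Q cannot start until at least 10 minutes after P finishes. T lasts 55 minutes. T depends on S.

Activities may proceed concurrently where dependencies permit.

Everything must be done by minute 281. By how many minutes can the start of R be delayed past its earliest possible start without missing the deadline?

Nothing blocks P, so it runs from minute 0 to minute 20.
After P (finishes minute 20, plus 10-minute gap → minute 30), Q can start at minute 30 and finishes at minute 75.
R waits on Q (finishes minute 75), so it starts at minute 75 and finishes at 75 + 70 = minute 145.

Working backward from the deadline:
Nothing follows T; the deadline of minute 281 is its only limit. It must start by 281 − 55 = minute 226.
Nothing follows V; the deadline of minute 281 is its only limit. It must start by 281 − 15 = minute 266.
S must finish in time for T (must start by minute 226); V (must start by minute 266, minus 15-minute gap → minute 251). The tightest is minute 226, so S must start by 226 − 30 = minute 196.
For R: S (must start by minute 196); V (must start by minute 266). The most restrictive is minute 196; with a 70-minute duration, R must start by minute 126.
So R can start as early as minute 75 and as late as minute 126, giving 126 − 75 = 51 minutes of slack.

51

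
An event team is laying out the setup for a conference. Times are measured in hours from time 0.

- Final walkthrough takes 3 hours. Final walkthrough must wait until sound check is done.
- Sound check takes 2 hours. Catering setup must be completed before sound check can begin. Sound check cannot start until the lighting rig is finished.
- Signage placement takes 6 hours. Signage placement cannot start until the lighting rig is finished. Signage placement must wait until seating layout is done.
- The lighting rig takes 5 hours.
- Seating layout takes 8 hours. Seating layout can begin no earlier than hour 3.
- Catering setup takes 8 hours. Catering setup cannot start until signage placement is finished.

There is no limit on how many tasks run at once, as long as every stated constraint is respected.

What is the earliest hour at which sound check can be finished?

27

After its own release at hour 3, seating layout can start at hour 3 and finishes at hour 11.
Nothing blocks the lighting rig, so it runs from hour 0 to hour 5.
Signage placement has to wait for the lighting rig (finishes hour 5); seating layout (finishes hour 11). The latest of these is hour 11, so signage placement runs hour 11 to 11 + 6 = hour 17.
Catering setup cannot begin until signage placement (finishes hour 17). It runs from hour 17 to 17 + 8 = hour 25.
Sound check has to wait for catering setup (finishes hour 25); the lighting rig (finishes hour 5). The latest of these is hour 25, so sound check runs hour 25 to 25 + 2 = hour 27.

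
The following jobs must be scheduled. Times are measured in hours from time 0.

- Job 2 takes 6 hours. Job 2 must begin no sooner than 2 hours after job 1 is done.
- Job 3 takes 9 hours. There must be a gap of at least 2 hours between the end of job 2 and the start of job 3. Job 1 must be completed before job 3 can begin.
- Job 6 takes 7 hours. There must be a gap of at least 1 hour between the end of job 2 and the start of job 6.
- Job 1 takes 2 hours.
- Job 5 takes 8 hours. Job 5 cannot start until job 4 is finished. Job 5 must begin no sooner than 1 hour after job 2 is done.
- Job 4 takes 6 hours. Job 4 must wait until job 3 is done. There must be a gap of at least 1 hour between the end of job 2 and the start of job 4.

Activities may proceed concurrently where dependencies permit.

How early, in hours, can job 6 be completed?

Nothing blocks job 1, so it runs from hour 0 to hour 2.
Job 2 waits on job 1 (finishes hour 2, plus 2-hour gap → hour 4), so it starts at hour 4 and finishes at 4 + 6 = hour 10.
After job 2 (finishes hour 10, plus 1-hour gap → hour 11), job 6 can start at hour 11 and finishes at hour 18.

18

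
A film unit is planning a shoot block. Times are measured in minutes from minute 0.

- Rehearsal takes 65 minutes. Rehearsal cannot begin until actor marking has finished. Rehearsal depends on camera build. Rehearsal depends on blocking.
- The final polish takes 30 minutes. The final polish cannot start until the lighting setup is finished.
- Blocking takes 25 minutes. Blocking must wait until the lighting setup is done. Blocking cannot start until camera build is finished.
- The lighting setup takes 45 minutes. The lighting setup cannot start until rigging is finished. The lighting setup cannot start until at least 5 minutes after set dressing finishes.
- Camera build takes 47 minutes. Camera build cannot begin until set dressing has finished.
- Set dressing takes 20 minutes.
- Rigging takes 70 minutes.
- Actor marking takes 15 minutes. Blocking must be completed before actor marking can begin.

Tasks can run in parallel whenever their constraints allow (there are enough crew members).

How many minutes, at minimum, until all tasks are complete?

Nothing blocks set dressing, so it runs from minute 0 to minute 20.
Camera build waits on set dressing (finishes minute 20), so it starts at minute 20 and finishes at 20 + 47 = minute 67.
Rigging can start immediately at minute 0; it finishes at minute 70.
The lighting setup cannot start until rigging (finishes minute 70); set dressing (finishes minute 20, plus 5-minute gap → minute 25). The controlling bound is minute 70, so the lighting setup finishes at 70 + 45 = minute 115.
The final polish waits on the lighting setup (finishes minute 115), so it starts at minute 115 and finishes at 115 + 30 = minute 145.
Blocking cannot start until the lighting setup (finishes minute 115); camera build (finishes minute 67). The controlling bound is minute 115, so blocking finishes at 115 + 25 = minute 140.
Actor marking waits on blocking (finishes minute 140), so it starts at minute 140 and finishes at 140 + 15 = minute 155.
For rehearsal: actor marking (finishes minute 155); camera build (finishes minute 67); blocking (finishes minute 140). Taking the maximum gives a start of minute 155, and it finishes at 155 + 65 = minute 220.
All tasks are finished once the last one completes. Finish times: Rigging at 70, Set dressing at 20, The lighting setup at 115, Camera build at 67, Blocking at 140, Actor marking at 155, Rehearsal at 220, The final polish at 145. The latest is minute 220.

220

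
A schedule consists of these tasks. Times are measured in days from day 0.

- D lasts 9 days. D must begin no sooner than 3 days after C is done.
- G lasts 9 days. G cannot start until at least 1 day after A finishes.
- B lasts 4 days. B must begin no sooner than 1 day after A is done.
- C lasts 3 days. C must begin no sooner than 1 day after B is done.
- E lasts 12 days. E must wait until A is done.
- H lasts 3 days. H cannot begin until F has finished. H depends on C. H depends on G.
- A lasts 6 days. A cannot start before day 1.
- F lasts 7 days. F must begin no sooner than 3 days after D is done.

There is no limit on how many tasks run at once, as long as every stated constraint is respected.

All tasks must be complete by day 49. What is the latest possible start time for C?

21

To finish by day 49, H (duration 3) must start no later than day 46.
Since H (must start by day 46) depends on it, F must finish by day 46. Backing off its 7-day duration gives a latest start of day 39.
Since F (must start by day 39, minus 3-day gap → day 36) depends on it, D must finish by day 36. Backing off its 9-day duration gives a latest start of day 27.
For C: D (must start by day 27, minus 3-day gap → day 24); H (must start by day 46). The most restrictive is day 24; with a 3-day duration, C must start by day 21.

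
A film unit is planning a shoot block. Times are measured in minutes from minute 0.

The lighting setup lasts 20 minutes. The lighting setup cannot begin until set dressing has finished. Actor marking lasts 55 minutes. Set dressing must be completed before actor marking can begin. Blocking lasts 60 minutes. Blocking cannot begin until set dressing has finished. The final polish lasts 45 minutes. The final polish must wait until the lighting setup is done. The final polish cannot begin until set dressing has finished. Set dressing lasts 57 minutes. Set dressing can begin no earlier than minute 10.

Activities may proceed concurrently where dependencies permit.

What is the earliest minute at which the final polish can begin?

Set dressing waits on its own release at minute 10, so it starts at minute 10 and finishes at 10 + 57 = minute 67.
After set dressing (finishes minute 67), the lighting setup can start at minute 67 and finishes at minute 87.
The final polish waits on the lighting setup (finishes minute 87); set dressing (finishes minute 67). The latest of these is minute 87, which is the earliest the final polish can start.

87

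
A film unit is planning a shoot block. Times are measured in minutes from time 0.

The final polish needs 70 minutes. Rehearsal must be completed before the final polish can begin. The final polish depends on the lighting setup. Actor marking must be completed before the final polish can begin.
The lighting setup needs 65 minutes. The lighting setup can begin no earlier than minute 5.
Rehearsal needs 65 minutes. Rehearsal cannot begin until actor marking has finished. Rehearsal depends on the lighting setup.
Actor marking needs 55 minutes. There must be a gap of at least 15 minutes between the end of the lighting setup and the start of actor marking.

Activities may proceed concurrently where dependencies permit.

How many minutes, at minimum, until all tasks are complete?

The lighting setup waits on its own release at minute 5, so it starts at minute 5 and finishes at 5 + 65 = minute 70.
After the lighting setup (finishes minute 70, plus 15-minute gap → minute 85), actor marking can start at minute 85 and finishes at minute 140.
Rehearsal cannot start until actor marking (finishes minute 140); the lighting setup (finishes minute 70). The controlling bound is minute 140, so rehearsal finishes at 140 + 65 = minute 205.
The final polish has to wait for rehearsal (finishes minute 205); the lighting setup (finishes minute 70); actor marking (finishes minute 140). The latest of these is minute 205, so the final polish runs minute 205 to 205 + 70 = minute 275.
All tasks are finished once the last one completes. Finish times: The lighting setup at 70, Actor marking at 140, Rehearsal at 205, The final polish at 275. The latest is minute 275.

275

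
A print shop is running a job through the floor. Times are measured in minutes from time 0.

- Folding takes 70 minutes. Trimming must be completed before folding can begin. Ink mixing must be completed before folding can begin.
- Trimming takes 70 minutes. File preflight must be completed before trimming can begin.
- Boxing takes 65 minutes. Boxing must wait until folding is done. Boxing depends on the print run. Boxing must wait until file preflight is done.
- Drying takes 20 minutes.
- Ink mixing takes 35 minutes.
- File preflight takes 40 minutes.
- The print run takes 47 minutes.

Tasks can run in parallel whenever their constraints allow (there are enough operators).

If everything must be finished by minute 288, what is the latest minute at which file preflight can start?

To finish by minute 288, boxing (duration 65) must start no later than minute 223.
Folding has to be done before boxing (must start by minute 223). That means finishing by minute 223, i.e. starting by 223 − 70 = minute 153.
Trimming feeds into folding (must start by minute 153); so trimming must finish by minute 153 and therefore start by minute 83.
File preflight must finish in time for trimming (must start by minute 83); boxing (must start by minute 223). The tightest is minute 83, so file preflight must start by 83 − 40 = minute 43.

43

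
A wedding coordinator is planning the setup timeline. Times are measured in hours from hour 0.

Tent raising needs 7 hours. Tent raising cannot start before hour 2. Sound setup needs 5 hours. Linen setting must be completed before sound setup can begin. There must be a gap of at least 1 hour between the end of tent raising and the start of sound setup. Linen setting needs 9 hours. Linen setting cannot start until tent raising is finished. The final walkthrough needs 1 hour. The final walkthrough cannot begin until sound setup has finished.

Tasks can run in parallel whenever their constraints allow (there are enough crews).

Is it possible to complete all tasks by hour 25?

Yes

After its own release at hour 2, tent raising can start at hour 2 and finishes at hour 9.
Linen setting waits on tent raising (finishes hour 9), so it starts at hour 9 and finishes at 9 + 9 = hour 18.
Sound setup has to wait for linen setting (finishes hour 18); tent raising (finishes hour 9, plus 1-hour gap → hour 10). The latest of these is hour 18, so sound setup runs hour 18 to 18 + 5 = hour 23.
The final walkthrough waits on sound setup (finishes hour 23), so it starts at hour 23 and finishes at 23 + 1 = hour 24.
Every task is finished by hour 24, which is no later than the deadline of 25, so the schedule is feasible.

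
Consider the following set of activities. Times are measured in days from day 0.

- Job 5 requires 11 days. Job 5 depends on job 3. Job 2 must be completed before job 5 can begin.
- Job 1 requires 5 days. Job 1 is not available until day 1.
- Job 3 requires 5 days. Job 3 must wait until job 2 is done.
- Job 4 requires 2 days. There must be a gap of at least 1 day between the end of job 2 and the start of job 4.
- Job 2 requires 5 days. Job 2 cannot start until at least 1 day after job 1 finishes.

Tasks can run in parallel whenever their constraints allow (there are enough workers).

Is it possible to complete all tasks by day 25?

No

After its own release at day 1, job 1 can start at day 1 and finishes at day 6.
Job 2 waits on job 1 (finishes day 6, plus 1-day gap → day 7), so it starts at day 7 and finishes at 7 + 5 = day 12.
Job 4 cannot begin until job 2 (finishes day 12, plus 1-day gap → day 13). It runs from day 13 to 13 + 2 = day 15.
After job 2 (finishes day 12), job 3 can start at day 12 and finishes at day 17.
Job 5 has to wait for job 3 (finishes day 17); job 2 (finishes day 12). The latest of these is day 17, so job 5 runs day 17 to 17 + 11 = day 28.
The earliest everything can be done is day 28, which is after the deadline of 25, so it is not possible.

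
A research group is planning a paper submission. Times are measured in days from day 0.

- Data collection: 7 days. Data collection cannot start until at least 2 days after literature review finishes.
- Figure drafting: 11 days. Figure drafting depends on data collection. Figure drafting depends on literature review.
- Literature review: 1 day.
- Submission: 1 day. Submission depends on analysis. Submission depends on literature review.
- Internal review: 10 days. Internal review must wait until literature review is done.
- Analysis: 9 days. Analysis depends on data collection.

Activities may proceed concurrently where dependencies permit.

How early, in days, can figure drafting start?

Literature review has no prerequisites, so it starts at day 0 and finishes at day 1.
After literature review (finishes day 1, plus 2-day gap → day 3), data collection can start at day 3 and finishes at day 10.
Figure drafting waits on data collection (finishes day 10); literature review (finishes day 1). The latest of these is day 10, which is the earliest figure drafting can start.

10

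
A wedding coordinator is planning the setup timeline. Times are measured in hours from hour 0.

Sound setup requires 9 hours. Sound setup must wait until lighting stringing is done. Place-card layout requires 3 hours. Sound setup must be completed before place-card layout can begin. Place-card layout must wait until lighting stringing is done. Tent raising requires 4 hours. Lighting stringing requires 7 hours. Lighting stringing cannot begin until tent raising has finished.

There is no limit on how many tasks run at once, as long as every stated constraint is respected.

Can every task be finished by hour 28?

Tent raising has no prerequisites, so it starts at hour 0 and finishes at hour 4.
Lighting stringing waits on tent raising (finishes hour 4), so it starts at hour 4 and finishes at 4 + 7 = hour 11.
After lighting stringing (finishes hour 11), sound setup can start at hour 11 and finishes at hour 20.
Place-card layout cannot start until sound setup (finishes hour 20); lighting stringing (finishes hour 11). The controlling bound is hour 20, so place-card layout finishes at 20 + 3 = hour 23.
Every task is finished by hour 23, which is no later than the deadline of 28, so the schedule is feasible.

Yes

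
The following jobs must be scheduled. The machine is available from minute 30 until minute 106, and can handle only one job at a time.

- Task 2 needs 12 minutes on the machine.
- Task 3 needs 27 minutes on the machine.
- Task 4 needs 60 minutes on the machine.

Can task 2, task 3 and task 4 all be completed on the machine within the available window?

No

The machine window is 106 − 30 = 76 minutes.
Running back to back, the jobs need 12 + 27 + 60 = 99 minutes on the machine.
Since 99 > 76, they cannot all fit.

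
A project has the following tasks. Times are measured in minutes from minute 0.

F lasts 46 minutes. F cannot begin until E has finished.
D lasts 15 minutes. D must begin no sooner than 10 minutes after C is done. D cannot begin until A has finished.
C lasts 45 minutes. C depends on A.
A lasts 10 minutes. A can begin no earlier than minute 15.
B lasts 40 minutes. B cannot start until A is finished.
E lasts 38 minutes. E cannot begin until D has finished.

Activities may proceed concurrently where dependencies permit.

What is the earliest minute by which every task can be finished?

179

A cannot begin until its own release at minute 15. It runs from minute 15 to 15 + 10 = minute 25.
C cannot begin until A (finishes minute 25). It runs from minute 25 to 25 + 45 = minute 70.
D cannot start until C (finishes minute 70, plus 10-minute gap → minute 80); A (finishes minute 25). The controlling bound is minute 80, so D finishes at 80 + 15 = minute 95.
E waits on D (finishes minute 95), so it starts at minute 95 and finishes at 95 + 38 = minute 133.
F cannot begin until E (finishes minute 133). It runs from minute 133 to 133 + 46 = minute 179.
B waits on A (finishes minute 25), so it starts at minute 25 and finishes at 25 + 40 = minute 65.
All tasks are finished once the last one completes. Finish times: A at 25, B at 65, C at 70, D at 95, E at 133, F at 179. The latest is minute 179.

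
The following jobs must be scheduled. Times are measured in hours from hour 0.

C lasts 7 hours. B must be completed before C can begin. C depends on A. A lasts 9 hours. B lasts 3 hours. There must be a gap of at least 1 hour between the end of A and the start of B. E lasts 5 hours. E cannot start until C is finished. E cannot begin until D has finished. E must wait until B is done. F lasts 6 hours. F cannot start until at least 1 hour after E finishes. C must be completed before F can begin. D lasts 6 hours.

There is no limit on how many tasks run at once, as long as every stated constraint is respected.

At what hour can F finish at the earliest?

Nothing blocks D, so it runs from hour 0 to hour 6.
A can start immediately at hour 0; it finishes at hour 9.
After A (finishes hour 9, plus 1-hour gap → hour 10), B can start at hour 10 and finishes at hour 13.
For C: B (finishes hour 13); A (finishes hour 9). Taking the maximum gives a start of hour 13, and it finishes at 13 + 7 = hour 20.
For E: C (finishes hour 20); D (finishes hour 6); B (finishes hour 13). Taking the maximum gives a start of hour 20, and it finishes at 20 + 5 = hour 25.
F has to wait for E (finishes hour 25, plus 1-hour gap → hour 26); C (finishes hour 20). The latest of these is hour 26, so F runs hour 26 to 26 + 6 = hour 32.

32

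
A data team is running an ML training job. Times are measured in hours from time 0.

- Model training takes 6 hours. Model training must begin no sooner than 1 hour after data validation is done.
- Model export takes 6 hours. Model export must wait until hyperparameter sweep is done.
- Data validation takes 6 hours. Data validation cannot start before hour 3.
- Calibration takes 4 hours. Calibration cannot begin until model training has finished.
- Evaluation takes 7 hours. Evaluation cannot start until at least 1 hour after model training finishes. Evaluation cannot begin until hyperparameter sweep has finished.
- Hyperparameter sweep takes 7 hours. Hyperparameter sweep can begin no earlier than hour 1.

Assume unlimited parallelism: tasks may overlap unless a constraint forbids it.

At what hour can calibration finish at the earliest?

After its own release at hour 3, data validation can start at hour 3 and finishes at hour 9.
After data validation (finishes hour 9, plus 1-hour gap → hour 10), model training can start at hour 10 and finishes at hour 16.
Calibration waits on model training (finishes hour 16), so it starts at hour 16 and finishes at 16 + 4 = hour 20.

20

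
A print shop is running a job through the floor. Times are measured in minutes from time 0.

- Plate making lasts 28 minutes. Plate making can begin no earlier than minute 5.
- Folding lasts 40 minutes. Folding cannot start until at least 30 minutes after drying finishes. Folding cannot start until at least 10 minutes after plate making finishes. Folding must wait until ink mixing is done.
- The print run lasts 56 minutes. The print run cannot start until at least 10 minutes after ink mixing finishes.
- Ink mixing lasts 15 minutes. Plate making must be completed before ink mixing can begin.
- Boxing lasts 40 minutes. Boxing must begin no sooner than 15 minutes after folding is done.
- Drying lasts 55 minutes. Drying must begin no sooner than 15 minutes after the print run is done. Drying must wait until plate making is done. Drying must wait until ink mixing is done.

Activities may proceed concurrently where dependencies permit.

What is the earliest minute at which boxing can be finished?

309

After its own release at minute 5, plate making can start at minute 5 and finishes at minute 33.
After plate making (finishes minute 33), ink mixing can start at minute 33 and finishes at minute 48.
The print run cannot begin until ink mixing (finishes minute 48, plus 10-minute gap → minute 58). It runs from minute 58 to 58 + 56 = minute 114.
For drying: the print run (finishes minute 114, plus 15-minute gap → minute 129); plate making (finishes minute 33); ink mixing (finishes minute 48). Taking the maximum gives a start of minute 129, and it finishes at 129 + 55 = minute 184.
Folding needs all of drying (finishes minute 184, plus 30-minute gap → minute 214); plate making (finishes minute 33, plus 10-minute gap → minute 43); ink mixing (finishes minute 48). That puts its earliest start at minute 214; it finishes at 214 + 40 = minute 254.
Boxing cannot begin until folding (finishes minute 254, plus 15-minute gap → minute 269). It runs from minute 269 to 269 + 40 = minute 309.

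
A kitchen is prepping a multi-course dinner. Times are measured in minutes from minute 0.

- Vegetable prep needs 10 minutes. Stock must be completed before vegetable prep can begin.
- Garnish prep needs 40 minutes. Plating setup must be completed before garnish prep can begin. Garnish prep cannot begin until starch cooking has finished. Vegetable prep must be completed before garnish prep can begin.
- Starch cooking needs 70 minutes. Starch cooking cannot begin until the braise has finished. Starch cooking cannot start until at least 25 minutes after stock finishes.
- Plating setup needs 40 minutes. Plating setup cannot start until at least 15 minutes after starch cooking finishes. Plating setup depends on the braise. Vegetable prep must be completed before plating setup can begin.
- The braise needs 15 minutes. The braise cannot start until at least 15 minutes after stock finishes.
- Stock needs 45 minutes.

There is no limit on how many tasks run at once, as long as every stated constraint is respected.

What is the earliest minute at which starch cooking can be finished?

Stock has no prerequisites, so it starts at minute 0 and finishes at minute 45.
After stock (finishes minute 45, plus 15-minute gap → minute 60), the braise can start at minute 60 and finishes at minute 75.
Starch cooking cannot start until the braise (finishes minute 75); stock (finishes minute 45, plus 25-minute gap → minute 70). The controlling bound is minute 75, so starch cooking finishes at 75 + 70 = minute 145.

145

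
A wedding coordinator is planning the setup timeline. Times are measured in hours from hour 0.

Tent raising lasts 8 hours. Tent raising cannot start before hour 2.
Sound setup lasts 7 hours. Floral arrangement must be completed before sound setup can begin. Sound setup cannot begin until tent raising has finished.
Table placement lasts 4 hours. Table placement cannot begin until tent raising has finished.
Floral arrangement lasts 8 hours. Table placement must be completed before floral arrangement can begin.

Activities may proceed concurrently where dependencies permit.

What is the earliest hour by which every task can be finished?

Tent raising cannot begin until its own release at hour 2. It runs from hour 2 to 2 + 8 = hour 10.
After tent raising (finishes hour 10), table placement can start at hour 10 and finishes at hour 14.
Floral arrangement waits on table placement (finishes hour 14), so it starts at hour 14 and finishes at 14 + 8 = hour 22.
For sound setup: floral arrangement (finishes hour 22); tent raising (finishes hour 10). Taking the maximum gives a start of hour 22, and it finishes at 22 + 7 = hour 29.
All tasks are finished once the last one completes. Finish times: Tent raising at 10, Table placement at 14, Floral arrangement at 22, Sound setup at 29. The latest is hour 29.

29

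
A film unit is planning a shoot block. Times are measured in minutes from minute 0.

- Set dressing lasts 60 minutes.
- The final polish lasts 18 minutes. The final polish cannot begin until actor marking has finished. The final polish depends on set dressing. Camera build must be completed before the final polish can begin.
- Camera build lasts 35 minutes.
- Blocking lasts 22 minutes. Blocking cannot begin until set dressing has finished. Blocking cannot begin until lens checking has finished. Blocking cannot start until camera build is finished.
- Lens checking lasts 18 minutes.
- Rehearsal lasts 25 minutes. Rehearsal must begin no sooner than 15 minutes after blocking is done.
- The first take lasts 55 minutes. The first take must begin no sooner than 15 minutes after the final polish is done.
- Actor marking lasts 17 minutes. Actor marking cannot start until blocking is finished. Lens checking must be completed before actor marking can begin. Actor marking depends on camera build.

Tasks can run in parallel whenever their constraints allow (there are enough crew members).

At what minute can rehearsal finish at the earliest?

Lens checking can start immediately at minute 0; it finishes at minute 18.
Nothing blocks camera build, so it runs from minute 0 to minute 35.
Set dressing can start immediately at minute 0; it finishes at minute 60.
Blocking needs all of set dressing (finishes minute 60); lens checking (finishes minute 18); camera build (finishes minute 35). That puts its earliest start at minute 60; it finishes at 60 + 22 = minute 82.
After blocking (finishes minute 82, plus 15-minute gap → minute 97), rehearsal can start at minute 97 and finishes at minute 122.

122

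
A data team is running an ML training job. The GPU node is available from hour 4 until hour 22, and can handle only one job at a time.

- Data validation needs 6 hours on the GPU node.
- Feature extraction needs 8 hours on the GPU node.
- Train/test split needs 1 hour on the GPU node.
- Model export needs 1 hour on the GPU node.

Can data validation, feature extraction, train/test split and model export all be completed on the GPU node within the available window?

Yes

The GPU node window is 22 − 4 = 18 hours.
Running back to back, the jobs need 6 + 8 + 1 + 1 = 16 hours on the GPU node.
Since 16 ≤ 18, they fit within the window.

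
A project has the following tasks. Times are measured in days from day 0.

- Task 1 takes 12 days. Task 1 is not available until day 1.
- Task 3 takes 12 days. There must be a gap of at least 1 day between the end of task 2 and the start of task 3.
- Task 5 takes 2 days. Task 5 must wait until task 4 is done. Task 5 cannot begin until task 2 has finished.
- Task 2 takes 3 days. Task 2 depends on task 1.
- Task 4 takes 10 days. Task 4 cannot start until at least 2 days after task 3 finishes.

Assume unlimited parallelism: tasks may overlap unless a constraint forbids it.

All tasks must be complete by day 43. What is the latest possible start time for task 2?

13

Task 5 must finish by day 43; it takes 2 days, so it must start by 43 − 2 = day 41.
Since task 5 (must start by day 41) depends on it, task 4 must finish by day 41. Backing off its 10-day duration gives a latest start of day 31.
Task 3 feeds into task 4 (must start by day 31, minus 2-day gap → day 29); so task 3 must finish by day 29 and therefore start by day 17.
Task 2 has several dependents: task 3 (must start by day 17, minus 1-day gap → day 16); task 5 (must start by day 41). The earliest of those limits is day 16, so task 2 must start by 16 − 3 = day 13.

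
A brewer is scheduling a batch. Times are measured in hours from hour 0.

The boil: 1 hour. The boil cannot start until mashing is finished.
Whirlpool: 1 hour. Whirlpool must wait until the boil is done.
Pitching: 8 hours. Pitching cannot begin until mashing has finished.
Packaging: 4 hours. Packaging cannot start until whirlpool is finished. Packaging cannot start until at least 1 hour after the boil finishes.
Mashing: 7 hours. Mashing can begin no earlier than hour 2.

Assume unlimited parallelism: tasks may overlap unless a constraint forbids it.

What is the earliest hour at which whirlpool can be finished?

11

Mashing waits on its own release at hour 2, so it starts at hour 2 and finishes at 2 + 7 = hour 9.
The boil cannot begin until mashing (finishes hour 9). It runs from hour 9 to 9 + 1 = hour 10.
Whirlpool waits on the boil (finishes hour 10), so it starts at hour 10 and finishes at 10 + 1 = hour 11.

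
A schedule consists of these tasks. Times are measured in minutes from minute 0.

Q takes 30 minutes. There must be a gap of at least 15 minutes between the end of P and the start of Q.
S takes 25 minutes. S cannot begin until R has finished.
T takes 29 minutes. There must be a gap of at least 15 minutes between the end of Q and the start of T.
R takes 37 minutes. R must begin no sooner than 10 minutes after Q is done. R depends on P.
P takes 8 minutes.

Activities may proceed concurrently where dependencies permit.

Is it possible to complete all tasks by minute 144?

P has no prerequisites, so it starts at minute 0 and finishes at minute 8.
After P (finishes minute 8, plus 15-minute gap → minute 23), Q can start at minute 23 and finishes at minute 53.
T waits on Q (finishes minute 53, plus 15-minute gap → minute 68), so it starts at minute 68 and finishes at 68 + 29 = minute 97.
R has to wait for Q (finishes minute 53, plus 10-minute gap → minute 63); P (finishes minute 8). The latest of these is minute 63, so R runs minute 63 to 63 + 37 = minute 100.
S cannot begin until R (finishes minute 100). It runs from minute 100 to 100 + 25 = minute 125.
Every task is finished by minute 125, which is no later than the deadline of 144, so the schedule is feasible.

Yes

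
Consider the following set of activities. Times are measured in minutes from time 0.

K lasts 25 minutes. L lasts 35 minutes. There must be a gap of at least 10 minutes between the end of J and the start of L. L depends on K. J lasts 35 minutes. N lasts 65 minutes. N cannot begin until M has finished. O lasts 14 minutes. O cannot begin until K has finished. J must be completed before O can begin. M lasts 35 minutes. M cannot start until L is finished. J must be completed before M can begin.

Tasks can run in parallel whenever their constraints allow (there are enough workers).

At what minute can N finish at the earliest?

K can start immediately at minute 0; it finishes at minute 25.
J has no prerequisites, so it starts at minute 0 and finishes at minute 35.
L cannot start until J (finishes minute 35, plus 10-minute gap → minute 45); K (finishes minute 25). The controlling bound is minute 45, so L finishes at 45 + 35 = minute 80.
M needs all of L (finishes minute 80); J (finishes minute 35). That puts its earliest start at minute 80; it finishes at 80 + 35 = minute 115.
N cannot begin until M (finishes minute 115). It runs from minute 115 to 115 + 65 = minute 180.

180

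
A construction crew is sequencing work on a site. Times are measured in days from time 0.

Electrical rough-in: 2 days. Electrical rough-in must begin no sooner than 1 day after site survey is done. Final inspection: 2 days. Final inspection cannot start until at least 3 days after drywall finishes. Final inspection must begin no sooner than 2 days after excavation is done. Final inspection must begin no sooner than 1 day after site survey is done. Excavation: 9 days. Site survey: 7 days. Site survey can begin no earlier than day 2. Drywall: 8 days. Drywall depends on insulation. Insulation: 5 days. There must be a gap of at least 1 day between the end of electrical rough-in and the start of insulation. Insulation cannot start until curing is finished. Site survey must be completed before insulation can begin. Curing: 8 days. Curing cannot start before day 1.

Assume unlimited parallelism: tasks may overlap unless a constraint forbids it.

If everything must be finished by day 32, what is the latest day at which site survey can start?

Nothing follows final inspection; the deadline of day 32 is its only limit. It must start by 32 − 2 = day 30.
Drywall must finish before final inspection (must start by day 30, minus 3-day gap → day 27). With an 8-day duration, drywall must start by 27 − 8 = day 19.
Insulation must finish before drywall (must start by day 19). With a 5-day duration, insulation must start by 19 − 5 = day 14.
Electrical rough-in has to be done before insulation (must start by day 14, minus 1-day gap → day 13). That means finishing by day 13, i.e. starting by 13 − 2 = day 11.
Site survey must finish in time for electrical rough-in (must start by day 11, minus 1-day gap → day 10); insulation (must start by day 14); final inspection (must start by day 30, minus 1-day gap → day 29). The tightest is day 10, so site survey must start by 10 − 7 = day 3.

3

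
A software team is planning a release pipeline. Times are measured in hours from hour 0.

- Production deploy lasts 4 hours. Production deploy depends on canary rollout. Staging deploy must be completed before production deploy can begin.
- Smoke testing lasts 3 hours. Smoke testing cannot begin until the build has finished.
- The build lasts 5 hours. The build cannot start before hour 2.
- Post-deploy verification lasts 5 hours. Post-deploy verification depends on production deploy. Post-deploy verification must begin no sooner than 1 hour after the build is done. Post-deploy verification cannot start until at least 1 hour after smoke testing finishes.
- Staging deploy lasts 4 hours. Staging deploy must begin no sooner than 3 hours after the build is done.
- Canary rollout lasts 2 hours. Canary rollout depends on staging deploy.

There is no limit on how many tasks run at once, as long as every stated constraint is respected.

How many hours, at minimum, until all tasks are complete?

The build cannot begin until its own release at hour 2. It runs from hour 2 to 2 + 5 = hour 7.
After the build (finishes hour 7), smoke testing can start at hour 7 and finishes at hour 10.
Staging deploy cannot begin until the build (finishes hour 7, plus 3-hour gap → hour 10). It runs from hour 10 to 10 + 4 = hour 14.
After staging deploy (finishes hour 14), canary rollout can start at hour 14 and finishes at hour 16.
For production deploy: canary rollout (finishes hour 16); staging deploy (finishes hour 14). Taking the maximum gives a start of hour 16, and it finishes at 16 + 4 = hour 20.
Post-deploy verification needs all of production deploy (finishes hour 20); the build (finishes hour 7, plus 1-hour gap → hour 8); smoke testing (finishes hour 10, plus 1-hour gap → hour 11). That puts its earliest start at hour 20; it finishes at 20 + 5 = hour 25.
All tasks are finished once the last one completes. Finish times: The build at 7, Staging deploy at 14, Smoke testing at 10, Canary rollout at 16, Production deploy at 20, Post-deploy verification at 25. The latest is hour 25.

25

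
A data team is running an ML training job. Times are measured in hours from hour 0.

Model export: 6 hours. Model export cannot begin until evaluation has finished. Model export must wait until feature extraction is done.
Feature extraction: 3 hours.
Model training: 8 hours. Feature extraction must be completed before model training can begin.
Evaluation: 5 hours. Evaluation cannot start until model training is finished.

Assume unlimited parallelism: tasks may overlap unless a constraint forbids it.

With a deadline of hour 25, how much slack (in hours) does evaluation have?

3

Feature extraction has no prerequisites, so it starts at hour 0 and finishes at hour 3.
After feature extraction (finishes hour 3), model training can start at hour 3 and finishes at hour 11.
Evaluation waits on model training (finishes hour 11), so it starts at hour 11 and finishes at 11 + 5 = hour 16.

Working backward from the deadline:
To finish by hour 25, model export (duration 6) must start no later than hour 19.
Evaluation must finish before model export (must start by hour 19). With a 5-hour duration, evaluation must start by 19 − 5 = hour 14.
So evaluation can start as early as hour 11 and as late as hour 14, giving 14 − 11 = 3 hours of slack.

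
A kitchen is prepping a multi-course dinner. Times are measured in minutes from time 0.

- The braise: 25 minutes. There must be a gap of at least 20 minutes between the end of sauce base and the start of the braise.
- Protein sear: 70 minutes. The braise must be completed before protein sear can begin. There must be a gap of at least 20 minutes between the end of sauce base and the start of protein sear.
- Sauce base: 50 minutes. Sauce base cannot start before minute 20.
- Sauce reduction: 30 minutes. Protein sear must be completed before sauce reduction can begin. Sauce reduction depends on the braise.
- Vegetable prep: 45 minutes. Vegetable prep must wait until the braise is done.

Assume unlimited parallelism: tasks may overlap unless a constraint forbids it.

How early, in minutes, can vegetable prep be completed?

Sauce base cannot begin until its own release at minute 20. It runs from minute 20 to 20 + 50 = minute 70.
After sauce base (finishes minute 70, plus 20-minute gap → minute 90), the braise can start at minute 90 and finishes at minute 115.
After the braise (finishes minute 115), vegetable prep can start at minute 115 and finishes at minute 160.

160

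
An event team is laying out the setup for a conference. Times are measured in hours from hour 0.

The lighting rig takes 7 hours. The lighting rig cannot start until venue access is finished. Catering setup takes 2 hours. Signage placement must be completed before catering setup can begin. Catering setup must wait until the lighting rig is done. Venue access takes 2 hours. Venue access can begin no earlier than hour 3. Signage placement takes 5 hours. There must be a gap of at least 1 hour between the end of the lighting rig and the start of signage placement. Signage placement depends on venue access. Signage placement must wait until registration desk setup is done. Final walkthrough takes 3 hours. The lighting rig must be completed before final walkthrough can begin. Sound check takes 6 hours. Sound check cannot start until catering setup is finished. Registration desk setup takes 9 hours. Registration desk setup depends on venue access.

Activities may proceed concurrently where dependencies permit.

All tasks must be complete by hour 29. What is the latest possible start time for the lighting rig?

8

Nothing follows sound check; the deadline of hour 29 is its only limit. It must start by 29 − 6 = hour 23.
Catering setup has to be done before sound check (must start by hour 23). That means finishing by hour 23, i.e. starting by 23 − 2 = hour 21.
Signage placement feeds into catering setup (must start by hour 21); so signage placement must finish by hour 21 and therefore start by hour 16.
Final walkthrough has no dependents, so it just needs to finish by hour 29. Starting by 29 − 3 = hour 26 achieves that.
For the lighting rig: signage placement (must start by hour 16, minus 1-hour gap → hour 15); catering setup (must start by hour 21); final walkthrough (must start by hour 26). The most restrictive is hour 15; with a 7-hour duration, the lighting rig must start by hour 8.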